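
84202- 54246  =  29956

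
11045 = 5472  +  5573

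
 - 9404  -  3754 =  - 13158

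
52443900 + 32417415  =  84861315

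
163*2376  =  387288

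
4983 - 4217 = 766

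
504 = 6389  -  5885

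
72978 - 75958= - 2980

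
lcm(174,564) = 16356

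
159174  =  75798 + 83376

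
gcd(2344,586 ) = 586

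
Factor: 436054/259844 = 829/494= 2^(-1) *13^(-1 )*19^( - 1 )*829^1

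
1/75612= 1/75612 = 0.00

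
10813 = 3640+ 7173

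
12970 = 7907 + 5063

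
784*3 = 2352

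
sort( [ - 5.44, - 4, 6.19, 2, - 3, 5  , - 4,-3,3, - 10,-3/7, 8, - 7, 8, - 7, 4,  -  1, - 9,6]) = [ - 10, -9, - 7,- 7,  -  5.44, - 4, - 4, - 3 , - 3, - 1 , - 3/7, 2, 3,4 , 5, 6,6.19,8,  8] 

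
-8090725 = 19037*( - 425)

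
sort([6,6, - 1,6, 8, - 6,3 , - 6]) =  [ - 6, - 6, - 1,3,6,6,  6,  8]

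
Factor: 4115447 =7^1*101^1 * 5821^1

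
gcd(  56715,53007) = 3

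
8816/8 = 1102 = 1102.00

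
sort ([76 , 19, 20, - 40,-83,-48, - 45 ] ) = [ -83,-48, - 45,-40, 19 , 20,76]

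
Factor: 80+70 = 2^1*3^1 * 5^2 = 150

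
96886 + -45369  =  51517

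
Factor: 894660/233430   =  2^1*13^1*37^1*251^(  -  1) = 962/251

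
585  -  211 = 374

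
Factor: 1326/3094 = 3^1*7^( - 1 ) =3/7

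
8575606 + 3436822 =12012428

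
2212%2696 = 2212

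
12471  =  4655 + 7816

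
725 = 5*145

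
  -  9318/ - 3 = 3106/1 = 3106.00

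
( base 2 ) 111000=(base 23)2a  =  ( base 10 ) 56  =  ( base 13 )44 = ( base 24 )28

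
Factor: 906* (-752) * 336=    - 228920832 = - 2^9 * 3^2* 7^1*47^1*151^1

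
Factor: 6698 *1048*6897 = 2^4*3^1*11^2*17^1*19^1*131^1 * 197^1 = 48413519088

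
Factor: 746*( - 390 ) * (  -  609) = 177182460 = 2^2*3^2*5^1 *7^1*13^1*29^1* 373^1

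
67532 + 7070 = 74602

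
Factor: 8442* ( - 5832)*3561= - 2^4 *3^9 *7^1*67^1*1187^1 = -175321362384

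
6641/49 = 6641/49=135.53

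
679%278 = 123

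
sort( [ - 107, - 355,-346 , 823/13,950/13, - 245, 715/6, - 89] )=[ - 355, - 346 ,  -  245, - 107,-89,823/13,950/13, 715/6] 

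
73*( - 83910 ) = -6125430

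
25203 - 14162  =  11041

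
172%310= 172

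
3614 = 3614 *1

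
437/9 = 437/9= 48.56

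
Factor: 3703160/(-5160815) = -740632/1032163 =-2^3 * 11^ ( - 1 )*43^1*103^( - 1) * 911^( - 1 )*2153^1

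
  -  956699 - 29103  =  -985802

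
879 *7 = 6153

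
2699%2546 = 153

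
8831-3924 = 4907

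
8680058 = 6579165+2100893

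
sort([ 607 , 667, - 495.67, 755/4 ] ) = [ - 495.67, 755/4,607 , 667]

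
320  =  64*5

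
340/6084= 85/1521 = 0.06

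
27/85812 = 9/28604  =  0.00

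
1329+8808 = 10137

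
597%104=77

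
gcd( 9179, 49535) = 1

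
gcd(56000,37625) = 875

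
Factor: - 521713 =  -  17^1*30689^1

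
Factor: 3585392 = 2^4*331^1 * 677^1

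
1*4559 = 4559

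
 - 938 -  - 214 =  - 724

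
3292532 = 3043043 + 249489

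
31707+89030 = 120737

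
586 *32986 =19329796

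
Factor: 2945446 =2^1*7^1*61^1*3449^1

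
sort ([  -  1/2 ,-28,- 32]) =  [-32,  -  28, - 1/2]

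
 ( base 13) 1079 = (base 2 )100011111001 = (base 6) 14345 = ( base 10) 2297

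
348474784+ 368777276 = 717252060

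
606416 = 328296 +278120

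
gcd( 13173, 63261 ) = 3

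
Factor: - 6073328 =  - 2^4  *37^1 * 10259^1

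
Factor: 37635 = 3^1*5^1*13^1 * 193^1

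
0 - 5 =  -  5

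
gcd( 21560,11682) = 22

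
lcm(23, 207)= 207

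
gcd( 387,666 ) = 9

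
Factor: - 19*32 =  - 2^5* 19^1 =-608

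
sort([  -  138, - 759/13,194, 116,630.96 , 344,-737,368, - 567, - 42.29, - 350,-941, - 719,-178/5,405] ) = [ - 941, - 737, - 719, - 567 , - 350, - 138 ,-759/13, - 42.29, - 178/5 , 116,  194,344, 368,405 , 630.96 ]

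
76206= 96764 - 20558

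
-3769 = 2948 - 6717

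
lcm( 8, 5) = 40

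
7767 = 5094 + 2673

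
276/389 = 276/389 =0.71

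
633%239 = 155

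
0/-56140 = 0/1  =  -0.00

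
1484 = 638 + 846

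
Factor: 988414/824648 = 2^(-2)*7^1*11^ (-1 )*17^1*4153^1*9371^(-1) = 494207/412324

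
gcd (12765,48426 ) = 3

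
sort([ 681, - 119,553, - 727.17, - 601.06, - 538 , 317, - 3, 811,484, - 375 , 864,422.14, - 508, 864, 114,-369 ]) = [ - 727.17,-601.06, - 538,  -  508, -375,-369 , - 119, - 3,  114 , 317,422.14,484, 553, 681, 811,  864, 864] 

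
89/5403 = 89/5403  =  0.02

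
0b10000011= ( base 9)155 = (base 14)95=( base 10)131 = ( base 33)3w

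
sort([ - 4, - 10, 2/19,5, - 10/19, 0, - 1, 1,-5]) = [-10, - 5, - 4,- 1, - 10/19, 0, 2/19, 1, 5]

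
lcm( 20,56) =280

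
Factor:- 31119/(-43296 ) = 23/32 =2^( - 5)*23^1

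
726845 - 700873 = 25972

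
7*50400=352800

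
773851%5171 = 3372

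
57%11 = 2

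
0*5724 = 0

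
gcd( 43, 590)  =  1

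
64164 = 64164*1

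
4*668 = 2672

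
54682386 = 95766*571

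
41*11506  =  471746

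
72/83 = 72/83 = 0.87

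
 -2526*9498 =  - 23991948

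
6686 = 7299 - 613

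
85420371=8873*9627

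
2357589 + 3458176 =5815765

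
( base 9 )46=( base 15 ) 2c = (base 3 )1120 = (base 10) 42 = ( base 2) 101010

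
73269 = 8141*9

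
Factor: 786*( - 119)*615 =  - 2^1*3^2 *5^1*7^1*17^1*41^1*131^1 = - 57523410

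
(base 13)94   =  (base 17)72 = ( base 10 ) 121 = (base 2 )1111001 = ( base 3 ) 11111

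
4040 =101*40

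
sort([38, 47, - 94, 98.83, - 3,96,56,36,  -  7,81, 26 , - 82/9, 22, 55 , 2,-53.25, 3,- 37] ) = [ - 94, - 53.25, - 37,  -  82/9,  -  7, - 3,2,3, 22, 26,36,38, 47,  55, 56, 81, 96,98.83 ]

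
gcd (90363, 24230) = 1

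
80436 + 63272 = 143708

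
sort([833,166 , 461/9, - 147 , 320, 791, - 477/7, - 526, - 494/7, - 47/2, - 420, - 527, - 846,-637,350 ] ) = [ - 846, - 637, - 527, - 526, - 420, - 147, - 494/7, - 477/7,-47/2,461/9 , 166, 320,  350,791,  833]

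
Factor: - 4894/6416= -2^( - 3) * 401^ ( - 1)*2447^1=- 2447/3208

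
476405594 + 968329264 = 1444734858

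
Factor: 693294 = 2^1 * 3^1*7^1*17^1*971^1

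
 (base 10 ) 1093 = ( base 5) 13333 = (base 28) 1b1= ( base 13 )661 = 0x445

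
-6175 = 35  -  6210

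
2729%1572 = 1157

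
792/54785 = 792/54785 = 0.01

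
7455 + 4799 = 12254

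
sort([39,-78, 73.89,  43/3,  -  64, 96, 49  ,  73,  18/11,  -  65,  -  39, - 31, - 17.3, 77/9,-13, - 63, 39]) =[- 78,-65  , - 64, - 63,  -  39, - 31, - 17.3, - 13 , 18/11, 77/9,43/3 , 39, 39, 49,73 , 73.89, 96 ]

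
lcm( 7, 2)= 14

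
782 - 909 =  - 127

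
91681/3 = 91681/3 = 30560.33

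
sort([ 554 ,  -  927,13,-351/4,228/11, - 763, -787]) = [ - 927, - 787, - 763,  -  351/4,13,228/11, 554]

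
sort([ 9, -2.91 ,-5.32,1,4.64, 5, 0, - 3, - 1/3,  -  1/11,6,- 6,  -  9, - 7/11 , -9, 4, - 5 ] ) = [ - 9, - 9,-6 , - 5.32, - 5, - 3, - 2.91, - 7/11, - 1/3, - 1/11 , 0 , 1, 4, 4.64, 5, 6,9 ] 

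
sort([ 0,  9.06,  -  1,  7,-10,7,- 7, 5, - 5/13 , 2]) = [ - 10, - 7, - 1, - 5/13,0, 2, 5, 7, 7, 9.06 ] 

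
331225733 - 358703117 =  - 27477384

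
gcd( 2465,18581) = 17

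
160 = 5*32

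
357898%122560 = 112778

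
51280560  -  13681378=37599182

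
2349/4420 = 2349/4420 = 0.53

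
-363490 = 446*(-815 )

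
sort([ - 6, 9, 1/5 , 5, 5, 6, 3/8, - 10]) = [ -10, - 6,1/5 , 3/8,5, 5,6 , 9]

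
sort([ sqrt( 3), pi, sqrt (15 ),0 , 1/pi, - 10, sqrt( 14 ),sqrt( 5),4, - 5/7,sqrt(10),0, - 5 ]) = [-10, - 5, - 5/7,0, 0, 1/pi, sqrt( 3), sqrt( 5 ), pi, sqrt(10),sqrt(14 ),  sqrt( 15),4]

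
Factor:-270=  -  2^1*3^3*5^1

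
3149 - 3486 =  - 337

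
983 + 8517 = 9500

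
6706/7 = 958 = 958.00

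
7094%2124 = 722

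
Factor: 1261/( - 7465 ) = -5^(-1) * 13^1*97^1 * 1493^( - 1 )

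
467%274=193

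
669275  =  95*7045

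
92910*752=69868320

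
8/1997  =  8/1997 = 0.00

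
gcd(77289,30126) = 3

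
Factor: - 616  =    -  2^3 * 7^1*11^1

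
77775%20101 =17472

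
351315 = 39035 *9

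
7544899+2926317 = 10471216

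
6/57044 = 3/28522 = 0.00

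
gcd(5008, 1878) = 626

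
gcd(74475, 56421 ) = 9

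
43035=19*2265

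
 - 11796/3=- 3932 = -3932.00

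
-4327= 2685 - 7012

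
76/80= 19/20= 0.95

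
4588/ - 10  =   - 459 + 1/5 = - 458.80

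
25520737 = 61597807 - 36077070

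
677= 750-73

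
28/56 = 1/2 = 0.50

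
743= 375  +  368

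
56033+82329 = 138362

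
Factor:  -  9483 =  - 3^1*29^1*109^1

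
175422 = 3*58474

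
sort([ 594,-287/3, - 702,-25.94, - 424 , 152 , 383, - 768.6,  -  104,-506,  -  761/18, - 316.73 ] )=[-768.6, - 702, - 506, - 424, - 316.73,- 104, - 287/3,-761/18, - 25.94, 152,  383,594 ]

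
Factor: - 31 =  - 31^1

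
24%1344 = 24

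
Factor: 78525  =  3^2 *5^2*349^1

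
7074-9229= - 2155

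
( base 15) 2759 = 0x20D9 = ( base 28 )ak9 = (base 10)8409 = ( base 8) 20331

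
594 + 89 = 683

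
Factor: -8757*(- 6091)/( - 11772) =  - 2^(  -  2)*3^( - 1 )*7^1*109^( - 1)*139^1*6091^1 = - 5926543/1308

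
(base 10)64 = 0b1000000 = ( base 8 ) 100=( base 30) 24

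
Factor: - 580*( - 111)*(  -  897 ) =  - 2^2*3^2 *5^1*13^1*23^1*29^1*37^1 = - 57748860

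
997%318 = 43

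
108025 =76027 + 31998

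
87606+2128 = 89734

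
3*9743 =29229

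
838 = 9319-8481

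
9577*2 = 19154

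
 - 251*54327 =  - 13636077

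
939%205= 119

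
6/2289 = 2/763 = 0.00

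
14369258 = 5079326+9289932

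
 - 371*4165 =  -  1545215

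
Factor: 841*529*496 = 220664944 =2^4*23^2* 29^2*31^1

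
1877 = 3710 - 1833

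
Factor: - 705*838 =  -2^1*3^1*5^1*47^1*419^1 = - 590790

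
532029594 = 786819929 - 254790335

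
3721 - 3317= 404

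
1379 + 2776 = 4155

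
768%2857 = 768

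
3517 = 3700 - 183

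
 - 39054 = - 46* 849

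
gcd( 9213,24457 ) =37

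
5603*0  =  0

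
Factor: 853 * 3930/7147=3352290/7147= 2^1*3^1 * 5^1 * 7^ (  -  1 ) * 131^1*853^1  *1021^( - 1 )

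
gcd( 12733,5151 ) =17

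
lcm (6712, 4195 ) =33560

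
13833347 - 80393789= -66560442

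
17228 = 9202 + 8026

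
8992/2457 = 8992/2457=3.66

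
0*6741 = 0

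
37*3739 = 138343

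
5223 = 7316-2093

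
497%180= 137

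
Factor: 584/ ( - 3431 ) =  - 2^3  *47^(- 1)  =  -8/47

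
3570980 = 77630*46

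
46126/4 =23063/2 = 11531.50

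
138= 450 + -312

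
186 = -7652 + 7838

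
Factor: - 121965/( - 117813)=235/227 = 5^1*47^1 * 227^ ( - 1)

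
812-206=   606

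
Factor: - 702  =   - 2^1*3^3* 13^1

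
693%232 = 229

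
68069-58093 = 9976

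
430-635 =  - 205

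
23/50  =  23/50 = 0.46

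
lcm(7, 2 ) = 14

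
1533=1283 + 250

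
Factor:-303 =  - 3^1*101^1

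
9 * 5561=50049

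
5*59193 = 295965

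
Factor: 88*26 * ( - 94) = -215072 = - 2^5*11^1 * 13^1 * 47^1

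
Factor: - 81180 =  - 2^2 *3^2*  5^1*11^1*41^1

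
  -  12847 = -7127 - 5720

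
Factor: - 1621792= - 2^5 * 59^1*859^1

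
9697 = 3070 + 6627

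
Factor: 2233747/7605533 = 13^(-1) * 585041^ (-1)*2233747^1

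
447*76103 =34018041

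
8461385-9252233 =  - 790848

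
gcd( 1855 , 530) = 265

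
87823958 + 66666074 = 154490032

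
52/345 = 52/345=0.15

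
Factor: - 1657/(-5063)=61^(-1)*83^( -1)*1657^1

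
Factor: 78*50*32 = 124800 = 2^7*3^1*5^2 * 13^1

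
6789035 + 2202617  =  8991652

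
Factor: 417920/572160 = 653/894 = 2^ (  -  1 )*3^( - 1)*149^(-1)*653^1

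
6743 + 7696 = 14439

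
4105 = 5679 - 1574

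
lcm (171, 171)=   171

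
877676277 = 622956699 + 254719578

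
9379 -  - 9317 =18696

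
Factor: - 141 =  - 3^1*47^1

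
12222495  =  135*90537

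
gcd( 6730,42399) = 673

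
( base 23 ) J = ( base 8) 23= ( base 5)34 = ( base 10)19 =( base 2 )10011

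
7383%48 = 39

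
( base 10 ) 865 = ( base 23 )1EE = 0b1101100001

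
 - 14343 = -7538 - 6805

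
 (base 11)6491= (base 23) g4e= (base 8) 20572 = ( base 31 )8SE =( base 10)8570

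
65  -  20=45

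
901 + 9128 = 10029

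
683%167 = 15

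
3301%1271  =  759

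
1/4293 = 1/4293= 0.00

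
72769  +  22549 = 95318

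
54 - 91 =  - 37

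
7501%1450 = 251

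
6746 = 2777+3969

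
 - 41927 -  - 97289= 55362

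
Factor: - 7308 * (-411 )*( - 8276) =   -  24857694288 = -2^4*3^3*7^1*29^1*137^1 * 2069^1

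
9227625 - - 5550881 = 14778506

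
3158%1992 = 1166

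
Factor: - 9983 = -67^1*149^1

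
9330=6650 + 2680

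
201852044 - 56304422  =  145547622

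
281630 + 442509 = 724139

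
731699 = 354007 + 377692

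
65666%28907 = 7852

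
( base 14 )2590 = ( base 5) 202334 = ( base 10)6594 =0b1100111000010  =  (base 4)1213002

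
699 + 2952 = 3651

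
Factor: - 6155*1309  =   - 8056895= - 5^1*7^1*11^1*17^1*1231^1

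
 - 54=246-300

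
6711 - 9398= - 2687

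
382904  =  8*47863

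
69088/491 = 140 + 348/491 =140.71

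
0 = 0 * 843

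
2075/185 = 415/37 = 11.22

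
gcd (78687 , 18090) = 9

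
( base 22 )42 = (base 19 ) 4e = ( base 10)90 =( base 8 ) 132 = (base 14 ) 66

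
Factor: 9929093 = 41^1*242173^1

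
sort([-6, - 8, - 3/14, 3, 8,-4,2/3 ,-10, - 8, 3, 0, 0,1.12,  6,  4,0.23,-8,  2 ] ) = [-10, -8 ,-8 ,-8 ,  -  6,-4, - 3/14,  0,0, 0.23 , 2/3, 1.12, 2,3, 3, 4, 6, 8] 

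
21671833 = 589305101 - 567633268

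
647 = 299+348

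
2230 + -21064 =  - 18834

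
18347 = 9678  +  8669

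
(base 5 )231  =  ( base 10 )66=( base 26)2E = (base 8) 102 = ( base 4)1002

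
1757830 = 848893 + 908937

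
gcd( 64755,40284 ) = 9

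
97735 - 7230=90505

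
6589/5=1317 + 4/5 = 1317.80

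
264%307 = 264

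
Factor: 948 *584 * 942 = 2^6*3^2*73^1 * 79^1 * 157^1= 521521344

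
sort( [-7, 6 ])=[ - 7,  6]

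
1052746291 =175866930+876879361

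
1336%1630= 1336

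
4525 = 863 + 3662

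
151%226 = 151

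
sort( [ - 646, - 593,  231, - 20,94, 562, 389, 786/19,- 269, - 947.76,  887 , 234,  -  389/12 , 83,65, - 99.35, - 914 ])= [  -  947.76, - 914,  -  646, - 593, - 269, - 99.35 , -389/12, - 20 , 786/19, 65,  83,94, 231, 234,389,562, 887]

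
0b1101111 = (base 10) 111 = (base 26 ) 47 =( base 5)421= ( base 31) 3i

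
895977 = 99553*9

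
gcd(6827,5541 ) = 1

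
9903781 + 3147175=13050956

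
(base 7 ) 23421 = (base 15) 1bcc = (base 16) 179A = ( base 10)6042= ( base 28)7JM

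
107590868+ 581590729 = 689181597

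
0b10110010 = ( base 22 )82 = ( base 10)178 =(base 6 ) 454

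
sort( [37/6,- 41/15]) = [ - 41/15,37/6]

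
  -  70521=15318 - 85839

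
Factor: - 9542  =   - 2^1 *13^1 * 367^1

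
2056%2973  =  2056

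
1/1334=1/1334 = 0.00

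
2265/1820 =1 + 89/364 = 1.24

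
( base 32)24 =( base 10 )68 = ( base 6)152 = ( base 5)233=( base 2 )1000100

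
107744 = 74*1456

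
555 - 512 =43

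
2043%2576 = 2043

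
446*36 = 16056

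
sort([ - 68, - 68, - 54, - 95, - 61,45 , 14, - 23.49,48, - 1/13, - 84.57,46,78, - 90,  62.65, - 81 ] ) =[ - 95, - 90, - 84.57,-81,  -  68 , - 68,-61, - 54, - 23.49, - 1/13, 14,45,46,48,62.65,  78 ]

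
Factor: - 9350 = -2^1*5^2*11^1 *17^1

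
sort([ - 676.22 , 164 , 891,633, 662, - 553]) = [ - 676.22, - 553, 164,  633, 662,  891]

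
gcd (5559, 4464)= 3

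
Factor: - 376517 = - 47^1*8011^1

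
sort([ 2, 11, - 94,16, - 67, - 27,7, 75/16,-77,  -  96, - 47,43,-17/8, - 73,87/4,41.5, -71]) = [-96, - 94,-77, - 73,-71,-67, - 47, - 27,  -  17/8,2,75/16, 7, 11,16,87/4, 41.5 , 43]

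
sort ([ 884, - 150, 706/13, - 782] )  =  [-782, - 150, 706/13, 884 ]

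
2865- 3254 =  - 389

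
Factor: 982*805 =790510 = 2^1*5^1*7^1 * 23^1*491^1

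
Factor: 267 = 3^1*89^1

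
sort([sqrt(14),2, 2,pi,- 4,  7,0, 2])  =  [ - 4,  0, 2, 2, 2,pi, sqrt( 14 ), 7 ] 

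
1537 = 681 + 856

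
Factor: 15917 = 11^1*1447^1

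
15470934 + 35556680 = 51027614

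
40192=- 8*(-5024)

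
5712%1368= 240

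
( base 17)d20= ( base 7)14024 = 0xECF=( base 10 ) 3791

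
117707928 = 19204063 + 98503865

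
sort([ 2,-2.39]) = [-2.39,2]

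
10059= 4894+5165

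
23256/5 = 23256/5 = 4651.20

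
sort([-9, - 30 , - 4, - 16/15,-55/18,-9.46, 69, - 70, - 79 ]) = [ - 79, - 70,-30,-9.46,-9,-4,  -  55/18,- 16/15,  69]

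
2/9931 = 2/9931  =  0.00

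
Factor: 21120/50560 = 3^1*11^1*79^( - 1 ) = 33/79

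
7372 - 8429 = -1057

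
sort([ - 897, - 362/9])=[ - 897, - 362/9]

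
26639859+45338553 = 71978412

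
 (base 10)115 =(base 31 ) 3m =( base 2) 1110011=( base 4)1303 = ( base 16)73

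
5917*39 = 230763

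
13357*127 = 1696339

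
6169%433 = 107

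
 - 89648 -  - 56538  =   - 33110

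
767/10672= 767/10672=0.07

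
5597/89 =62 + 79/89= 62.89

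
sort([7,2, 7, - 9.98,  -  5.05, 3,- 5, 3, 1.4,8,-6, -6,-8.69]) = [ -9.98,  -  8.69 , - 6, - 6, - 5.05, - 5,1.4, 2,3,3, 7,7, 8] 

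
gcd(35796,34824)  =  12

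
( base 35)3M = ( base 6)331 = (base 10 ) 127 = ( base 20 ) 67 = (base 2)1111111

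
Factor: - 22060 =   -  2^2*5^1*1103^1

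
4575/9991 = 4575/9991 = 0.46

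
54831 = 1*54831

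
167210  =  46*3635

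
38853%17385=4083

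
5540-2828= 2712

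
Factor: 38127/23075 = 537/325 = 3^1*5^ ( - 2)*13^( - 1)*179^1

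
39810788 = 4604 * 8647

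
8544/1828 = 4 + 308/457 = 4.67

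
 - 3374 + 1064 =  - 2310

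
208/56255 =208/56255 = 0.00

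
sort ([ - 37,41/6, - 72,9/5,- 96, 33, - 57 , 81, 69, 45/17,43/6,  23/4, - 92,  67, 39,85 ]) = [ - 96, - 92, - 72, - 57, - 37,9/5,45/17,  23/4,41/6,43/6,33,39, 67,69,81,85]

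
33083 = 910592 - 877509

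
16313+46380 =62693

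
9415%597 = 460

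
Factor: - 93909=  - 3^1*23^1*1361^1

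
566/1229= 566/1229 = 0.46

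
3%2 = 1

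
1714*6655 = 11406670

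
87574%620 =154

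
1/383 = 1/383 = 0.00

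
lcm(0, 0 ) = 0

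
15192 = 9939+5253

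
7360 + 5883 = 13243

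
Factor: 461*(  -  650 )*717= -2^1*3^1*5^2*13^1*239^1*461^1 = - 214849050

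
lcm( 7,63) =63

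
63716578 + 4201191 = 67917769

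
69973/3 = 23324 + 1/3 = 23324.33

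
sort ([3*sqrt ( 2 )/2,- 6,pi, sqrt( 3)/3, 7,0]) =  [ -6,0, sqrt( 3) /3, 3*sqrt( 2 ) /2, pi,7] 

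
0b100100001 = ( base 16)121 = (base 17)100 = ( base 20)E9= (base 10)289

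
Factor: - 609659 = -53^1*11503^1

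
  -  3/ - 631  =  3/631 = 0.00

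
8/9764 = 2/2441 = 0.00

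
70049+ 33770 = 103819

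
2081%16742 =2081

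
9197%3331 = 2535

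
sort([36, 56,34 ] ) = [34,36,56]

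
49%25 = 24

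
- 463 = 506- 969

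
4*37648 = 150592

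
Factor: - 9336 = -2^3*3^1*389^1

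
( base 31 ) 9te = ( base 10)9562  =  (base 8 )22532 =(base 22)JGE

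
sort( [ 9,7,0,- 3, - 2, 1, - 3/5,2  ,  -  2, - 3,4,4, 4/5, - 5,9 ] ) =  [ -5, - 3, - 3,- 2,  -  2, - 3/5,0,4/5, 1, 2,4, 4,7, 9, 9] 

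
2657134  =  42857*62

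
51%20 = 11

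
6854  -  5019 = 1835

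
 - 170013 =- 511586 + 341573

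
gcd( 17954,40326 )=94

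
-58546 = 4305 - 62851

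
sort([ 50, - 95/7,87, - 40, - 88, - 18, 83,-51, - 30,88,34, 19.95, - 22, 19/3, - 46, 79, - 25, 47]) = [ - 88, - 51,  -  46, - 40,-30, -25, - 22,-18 , - 95/7,19/3,19.95, 34, 47,50, 79, 83,87, 88 ]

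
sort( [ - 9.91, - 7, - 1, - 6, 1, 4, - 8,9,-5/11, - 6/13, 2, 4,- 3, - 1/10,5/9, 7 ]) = [ - 9.91,-8,  -  7, - 6, - 3, - 1, - 6/13, - 5/11, - 1/10 , 5/9,1,2,4,4,7,  9 ] 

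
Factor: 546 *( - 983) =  - 2^1*3^1*7^1*13^1 * 983^1=- 536718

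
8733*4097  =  35779101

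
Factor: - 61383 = -3^1*7^1*37^1 * 79^1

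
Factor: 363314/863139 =2^1*3^ ( - 1)*7^1*43^(-1 )*6691^( - 1)*25951^1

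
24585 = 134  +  24451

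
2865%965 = 935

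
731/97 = 731/97 = 7.54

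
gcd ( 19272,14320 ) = 8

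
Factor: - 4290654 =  - 2^1*3^1*715109^1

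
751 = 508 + 243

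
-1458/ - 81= 18 + 0/1 = 18.00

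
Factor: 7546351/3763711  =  7^ ( - 1)*17^1*29^1*15307^1*537673^(-1)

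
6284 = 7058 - 774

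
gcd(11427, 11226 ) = 3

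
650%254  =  142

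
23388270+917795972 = 941184242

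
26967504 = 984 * 27406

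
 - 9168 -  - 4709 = -4459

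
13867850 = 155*89470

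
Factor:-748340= - 2^2*5^1*17^1 * 31^1*71^1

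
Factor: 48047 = 23^1*2089^1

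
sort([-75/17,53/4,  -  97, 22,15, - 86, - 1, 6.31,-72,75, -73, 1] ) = [-97,-86, - 73, - 72,-75/17,-1,1, 6.31, 53/4, 15,22,75]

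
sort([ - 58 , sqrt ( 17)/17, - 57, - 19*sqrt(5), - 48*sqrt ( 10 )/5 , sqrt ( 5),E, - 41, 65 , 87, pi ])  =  [ - 58 , - 57, - 19*sqrt (5), - 41,  -  48*sqrt (10) /5,sqrt (17 ) /17, sqrt(5), E , pi, 65, 87] 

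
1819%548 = 175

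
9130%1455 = 400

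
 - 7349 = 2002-9351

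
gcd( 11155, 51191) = 1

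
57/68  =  57/68 = 0.84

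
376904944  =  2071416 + 374833528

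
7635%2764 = 2107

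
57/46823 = 57/46823 = 0.00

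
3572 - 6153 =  - 2581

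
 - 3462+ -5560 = -9022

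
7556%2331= 563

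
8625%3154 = 2317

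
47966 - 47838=128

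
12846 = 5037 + 7809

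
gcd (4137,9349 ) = 1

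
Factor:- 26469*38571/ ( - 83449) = 3^3 * 13^1*17^1  *  23^1 * 43^1*173^1*83449^(  -  1) = 1020935799/83449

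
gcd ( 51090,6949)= 1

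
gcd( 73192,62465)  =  1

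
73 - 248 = -175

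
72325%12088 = 11885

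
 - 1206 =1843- 3049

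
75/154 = 75/154 = 0.49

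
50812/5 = 50812/5 = 10162.40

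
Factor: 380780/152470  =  2^1*193^( - 1) *241^1 = 482/193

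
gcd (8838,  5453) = 1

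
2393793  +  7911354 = 10305147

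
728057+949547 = 1677604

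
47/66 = 47/66 = 0.71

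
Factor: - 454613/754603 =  - 19^1*71^1*337^1* 613^( - 1)*1231^( - 1)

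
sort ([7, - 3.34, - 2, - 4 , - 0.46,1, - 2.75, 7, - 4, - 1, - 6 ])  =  [- 6,  -  4, - 4, - 3.34 ,-2.75, - 2, - 1, - 0.46,1,7 , 7 ]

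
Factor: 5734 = 2^1*47^1*61^1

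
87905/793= 110 + 675/793 = 110.85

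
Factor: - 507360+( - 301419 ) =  - 3^1* 257^1*1049^1 = -808779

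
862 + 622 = 1484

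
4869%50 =19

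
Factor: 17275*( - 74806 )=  - 1292273650 = - 2^1*5^2* 113^1*331^1*691^1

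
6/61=6/61 =0.10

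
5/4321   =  5/4321 = 0.00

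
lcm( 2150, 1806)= 45150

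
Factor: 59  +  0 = 59 =59^1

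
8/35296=1/4412 = 0.00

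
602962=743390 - 140428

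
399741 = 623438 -223697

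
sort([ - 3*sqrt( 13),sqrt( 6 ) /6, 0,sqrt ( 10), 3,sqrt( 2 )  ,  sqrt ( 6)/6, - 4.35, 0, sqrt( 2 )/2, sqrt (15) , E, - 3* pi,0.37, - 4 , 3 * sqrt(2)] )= [ - 3*sqrt( 13 ), - 3*pi, - 4.35 , - 4 , 0,0,0.37, sqrt ( 6)/6,sqrt(6) /6,sqrt(2) /2, sqrt( 2), E,3, sqrt (10), sqrt (15 ), 3*sqrt ( 2)] 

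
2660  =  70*38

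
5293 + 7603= 12896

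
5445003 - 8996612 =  - 3551609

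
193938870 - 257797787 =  - 63858917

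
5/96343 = 5/96343=0.00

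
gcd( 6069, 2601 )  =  867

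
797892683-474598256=323294427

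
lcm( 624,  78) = 624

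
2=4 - 2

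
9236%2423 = 1967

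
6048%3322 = 2726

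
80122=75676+4446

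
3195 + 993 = 4188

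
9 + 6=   15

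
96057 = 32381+63676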